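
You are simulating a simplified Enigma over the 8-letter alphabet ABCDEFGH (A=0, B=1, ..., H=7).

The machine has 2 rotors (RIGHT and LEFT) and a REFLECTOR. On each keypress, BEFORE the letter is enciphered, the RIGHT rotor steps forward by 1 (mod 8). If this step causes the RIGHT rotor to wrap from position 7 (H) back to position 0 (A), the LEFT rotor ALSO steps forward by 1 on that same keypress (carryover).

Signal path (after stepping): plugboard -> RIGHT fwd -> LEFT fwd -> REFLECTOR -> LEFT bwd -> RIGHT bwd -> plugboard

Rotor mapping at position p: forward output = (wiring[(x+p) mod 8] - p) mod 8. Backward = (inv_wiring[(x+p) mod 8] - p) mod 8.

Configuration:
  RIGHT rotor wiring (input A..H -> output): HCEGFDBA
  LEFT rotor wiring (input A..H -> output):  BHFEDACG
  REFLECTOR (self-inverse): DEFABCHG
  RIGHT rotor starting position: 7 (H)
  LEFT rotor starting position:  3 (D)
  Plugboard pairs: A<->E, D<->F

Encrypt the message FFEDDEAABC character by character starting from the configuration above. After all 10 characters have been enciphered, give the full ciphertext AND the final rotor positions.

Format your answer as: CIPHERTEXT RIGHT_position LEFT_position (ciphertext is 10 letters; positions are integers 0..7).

Char 1 ('F'): step: R->0, L->4 (L advanced); F->plug->D->R->G->L->B->refl->E->L'->B->R'->G->plug->G
Char 2 ('F'): step: R->1, L=4; F->plug->D->R->E->L->F->refl->C->L'->D->R'->B->plug->B
Char 3 ('E'): step: R->2, L=4; E->plug->A->R->C->L->G->refl->H->L'->A->R'->H->plug->H
Char 4 ('D'): step: R->3, L=4; D->plug->F->R->E->L->F->refl->C->L'->D->R'->A->plug->E
Char 5 ('D'): step: R->4, L=4; D->plug->F->R->G->L->B->refl->E->L'->B->R'->A->plug->E
Char 6 ('E'): step: R->5, L=4; E->plug->A->R->G->L->B->refl->E->L'->B->R'->G->plug->G
Char 7 ('A'): step: R->6, L=4; A->plug->E->R->G->L->B->refl->E->L'->B->R'->C->plug->C
Char 8 ('A'): step: R->7, L=4; A->plug->E->R->H->L->A->refl->D->L'->F->R'->D->plug->F
Char 9 ('B'): step: R->0, L->5 (L advanced); B->plug->B->R->C->L->B->refl->E->L'->D->R'->F->plug->D
Char 10 ('C'): step: R->1, L=5; C->plug->C->R->F->L->A->refl->D->L'->A->R'->F->plug->D
Final: ciphertext=GBHEEGCFDD, RIGHT=1, LEFT=5

Answer: GBHEEGCFDD 1 5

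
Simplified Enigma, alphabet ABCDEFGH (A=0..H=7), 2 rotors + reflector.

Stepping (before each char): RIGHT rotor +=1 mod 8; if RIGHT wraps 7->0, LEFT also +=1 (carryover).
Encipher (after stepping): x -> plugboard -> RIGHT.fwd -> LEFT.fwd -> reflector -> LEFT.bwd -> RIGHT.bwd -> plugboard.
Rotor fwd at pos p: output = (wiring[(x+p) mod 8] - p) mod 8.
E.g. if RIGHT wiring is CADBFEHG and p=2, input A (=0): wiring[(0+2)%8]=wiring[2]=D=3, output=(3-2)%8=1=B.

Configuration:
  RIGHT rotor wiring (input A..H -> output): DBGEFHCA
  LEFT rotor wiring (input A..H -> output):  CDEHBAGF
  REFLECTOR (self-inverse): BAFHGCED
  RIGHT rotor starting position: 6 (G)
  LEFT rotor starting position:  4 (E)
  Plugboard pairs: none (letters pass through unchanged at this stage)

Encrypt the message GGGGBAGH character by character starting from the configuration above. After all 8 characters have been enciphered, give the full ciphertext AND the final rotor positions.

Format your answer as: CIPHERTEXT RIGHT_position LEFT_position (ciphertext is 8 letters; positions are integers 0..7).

Answer: CBDBAGEB 6 5

Derivation:
Char 1 ('G'): step: R->7, L=4; G->plug->G->R->A->L->F->refl->C->L'->C->R'->C->plug->C
Char 2 ('G'): step: R->0, L->5 (L advanced); G->plug->G->R->C->L->A->refl->B->L'->B->R'->B->plug->B
Char 3 ('G'): step: R->1, L=5; G->plug->G->R->H->L->E->refl->G->L'->E->R'->D->plug->D
Char 4 ('G'): step: R->2, L=5; G->plug->G->R->B->L->B->refl->A->L'->C->R'->B->plug->B
Char 5 ('B'): step: R->3, L=5; B->plug->B->R->C->L->A->refl->B->L'->B->R'->A->plug->A
Char 6 ('A'): step: R->4, L=5; A->plug->A->R->B->L->B->refl->A->L'->C->R'->G->plug->G
Char 7 ('G'): step: R->5, L=5; G->plug->G->R->H->L->E->refl->G->L'->E->R'->E->plug->E
Char 8 ('H'): step: R->6, L=5; H->plug->H->R->B->L->B->refl->A->L'->C->R'->B->plug->B
Final: ciphertext=CBDBAGEB, RIGHT=6, LEFT=5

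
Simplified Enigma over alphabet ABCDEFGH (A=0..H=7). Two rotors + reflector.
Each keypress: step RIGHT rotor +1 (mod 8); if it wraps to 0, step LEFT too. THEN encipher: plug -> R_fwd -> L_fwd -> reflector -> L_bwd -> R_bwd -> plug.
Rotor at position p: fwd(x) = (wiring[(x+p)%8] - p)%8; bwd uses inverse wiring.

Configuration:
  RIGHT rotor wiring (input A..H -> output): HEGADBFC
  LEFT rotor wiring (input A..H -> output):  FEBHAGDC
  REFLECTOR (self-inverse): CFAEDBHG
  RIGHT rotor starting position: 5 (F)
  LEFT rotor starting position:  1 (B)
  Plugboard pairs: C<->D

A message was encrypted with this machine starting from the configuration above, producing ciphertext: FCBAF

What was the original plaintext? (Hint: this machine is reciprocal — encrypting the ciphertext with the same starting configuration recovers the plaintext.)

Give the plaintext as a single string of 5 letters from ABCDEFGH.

Char 1 ('F'): step: R->6, L=1; F->plug->F->R->C->L->G->refl->H->L'->D->R'->H->plug->H
Char 2 ('C'): step: R->7, L=1; C->plug->D->R->H->L->E->refl->D->L'->A->R'->B->plug->B
Char 3 ('B'): step: R->0, L->2 (L advanced); B->plug->B->R->E->L->B->refl->F->L'->B->R'->F->plug->F
Char 4 ('A'): step: R->1, L=2; A->plug->A->R->D->L->E->refl->D->L'->G->R'->H->plug->H
Char 5 ('F'): step: R->2, L=2; F->plug->F->R->A->L->H->refl->G->L'->C->R'->H->plug->H

Answer: HBFHH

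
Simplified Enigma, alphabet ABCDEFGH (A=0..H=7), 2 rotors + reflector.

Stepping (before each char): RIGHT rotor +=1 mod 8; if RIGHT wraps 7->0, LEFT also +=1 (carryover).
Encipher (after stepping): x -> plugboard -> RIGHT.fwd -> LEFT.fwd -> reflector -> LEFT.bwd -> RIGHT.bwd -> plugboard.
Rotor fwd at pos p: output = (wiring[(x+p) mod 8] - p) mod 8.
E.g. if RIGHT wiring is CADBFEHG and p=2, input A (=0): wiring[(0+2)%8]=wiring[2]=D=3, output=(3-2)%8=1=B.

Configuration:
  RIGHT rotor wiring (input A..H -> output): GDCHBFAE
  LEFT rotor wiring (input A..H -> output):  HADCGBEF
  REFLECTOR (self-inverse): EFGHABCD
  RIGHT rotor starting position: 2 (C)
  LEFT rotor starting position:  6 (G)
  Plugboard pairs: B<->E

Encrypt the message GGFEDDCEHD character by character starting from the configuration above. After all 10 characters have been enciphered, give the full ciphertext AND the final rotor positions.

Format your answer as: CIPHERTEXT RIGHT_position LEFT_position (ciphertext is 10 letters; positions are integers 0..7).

Answer: FABDBCDGCG 4 7

Derivation:
Char 1 ('G'): step: R->3, L=6; G->plug->G->R->A->L->G->refl->C->L'->D->R'->F->plug->F
Char 2 ('G'): step: R->4, L=6; G->plug->G->R->G->L->A->refl->E->L'->F->R'->A->plug->A
Char 3 ('F'): step: R->5, L=6; F->plug->F->R->F->L->E->refl->A->L'->G->R'->E->plug->B
Char 4 ('E'): step: R->6, L=6; E->plug->B->R->G->L->A->refl->E->L'->F->R'->D->plug->D
Char 5 ('D'): step: R->7, L=6; D->plug->D->R->D->L->C->refl->G->L'->A->R'->E->plug->B
Char 6 ('D'): step: R->0, L->7 (L advanced); D->plug->D->R->H->L->F->refl->B->L'->C->R'->C->plug->C
Char 7 ('C'): step: R->1, L=7; C->plug->C->R->G->L->C->refl->G->L'->A->R'->D->plug->D
Char 8 ('E'): step: R->2, L=7; E->plug->B->R->F->L->H->refl->D->L'->E->R'->G->plug->G
Char 9 ('H'): step: R->3, L=7; H->plug->H->R->H->L->F->refl->B->L'->C->R'->C->plug->C
Char 10 ('D'): step: R->4, L=7; D->plug->D->R->A->L->G->refl->C->L'->G->R'->G->plug->G
Final: ciphertext=FABDBCDGCG, RIGHT=4, LEFT=7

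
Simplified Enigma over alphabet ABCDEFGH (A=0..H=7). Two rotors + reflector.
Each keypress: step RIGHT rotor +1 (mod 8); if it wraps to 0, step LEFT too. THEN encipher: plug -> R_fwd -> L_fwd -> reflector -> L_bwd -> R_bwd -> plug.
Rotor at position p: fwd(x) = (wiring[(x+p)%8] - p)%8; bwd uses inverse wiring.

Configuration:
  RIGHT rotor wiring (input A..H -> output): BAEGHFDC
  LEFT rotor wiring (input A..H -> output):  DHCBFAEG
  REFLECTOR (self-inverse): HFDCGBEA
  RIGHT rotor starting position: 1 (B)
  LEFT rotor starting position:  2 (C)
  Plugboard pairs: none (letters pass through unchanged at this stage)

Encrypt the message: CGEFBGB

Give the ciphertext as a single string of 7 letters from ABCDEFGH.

Char 1 ('C'): step: R->2, L=2; C->plug->C->R->F->L->E->refl->G->L'->D->R'->D->plug->D
Char 2 ('G'): step: R->3, L=2; G->plug->G->R->F->L->E->refl->G->L'->D->R'->A->plug->A
Char 3 ('E'): step: R->4, L=2; E->plug->E->R->F->L->E->refl->G->L'->D->R'->A->plug->A
Char 4 ('F'): step: R->5, L=2; F->plug->F->R->H->L->F->refl->B->L'->G->R'->B->plug->B
Char 5 ('B'): step: R->6, L=2; B->plug->B->R->E->L->C->refl->D->L'->C->R'->D->plug->D
Char 6 ('G'): step: R->7, L=2; G->plug->G->R->G->L->B->refl->F->L'->H->R'->E->plug->E
Char 7 ('B'): step: R->0, L->3 (L advanced); B->plug->B->R->A->L->G->refl->E->L'->G->R'->D->plug->D

Answer: DAABDED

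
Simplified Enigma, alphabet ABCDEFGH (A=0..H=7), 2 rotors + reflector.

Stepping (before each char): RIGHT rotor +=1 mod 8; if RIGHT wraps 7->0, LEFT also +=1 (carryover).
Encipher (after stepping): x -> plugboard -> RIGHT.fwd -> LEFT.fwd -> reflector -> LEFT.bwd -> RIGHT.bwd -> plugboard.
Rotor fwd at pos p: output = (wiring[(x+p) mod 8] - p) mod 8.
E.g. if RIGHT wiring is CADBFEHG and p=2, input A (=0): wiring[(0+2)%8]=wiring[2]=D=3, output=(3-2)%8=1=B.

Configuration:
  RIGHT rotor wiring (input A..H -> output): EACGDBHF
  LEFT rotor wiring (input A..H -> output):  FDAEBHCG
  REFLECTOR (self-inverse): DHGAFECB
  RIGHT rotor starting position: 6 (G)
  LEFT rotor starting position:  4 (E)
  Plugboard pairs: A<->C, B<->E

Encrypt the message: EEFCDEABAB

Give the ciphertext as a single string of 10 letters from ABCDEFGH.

Char 1 ('E'): step: R->7, L=4; E->plug->B->R->F->L->H->refl->B->L'->E->R'->F->plug->F
Char 2 ('E'): step: R->0, L->5 (L advanced); E->plug->B->R->A->L->C->refl->G->L'->E->R'->A->plug->C
Char 3 ('F'): step: R->1, L=5; F->plug->F->R->G->L->H->refl->B->L'->C->R'->D->plug->D
Char 4 ('C'): step: R->2, L=5; C->plug->A->R->A->L->C->refl->G->L'->E->R'->B->plug->E
Char 5 ('D'): step: R->3, L=5; D->plug->D->R->E->L->G->refl->C->L'->A->R'->B->plug->E
Char 6 ('E'): step: R->4, L=5; E->plug->B->R->F->L->D->refl->A->L'->D->R'->C->plug->A
Char 7 ('A'): step: R->5, L=5; A->plug->C->R->A->L->C->refl->G->L'->E->R'->A->plug->C
Char 8 ('B'): step: R->6, L=5; B->plug->E->R->E->L->G->refl->C->L'->A->R'->F->plug->F
Char 9 ('A'): step: R->7, L=5; A->plug->C->R->B->L->F->refl->E->L'->H->R'->E->plug->B
Char 10 ('B'): step: R->0, L->6 (L advanced); B->plug->E->R->D->L->F->refl->E->L'->A->R'->B->plug->E

Answer: FCDEEACFBE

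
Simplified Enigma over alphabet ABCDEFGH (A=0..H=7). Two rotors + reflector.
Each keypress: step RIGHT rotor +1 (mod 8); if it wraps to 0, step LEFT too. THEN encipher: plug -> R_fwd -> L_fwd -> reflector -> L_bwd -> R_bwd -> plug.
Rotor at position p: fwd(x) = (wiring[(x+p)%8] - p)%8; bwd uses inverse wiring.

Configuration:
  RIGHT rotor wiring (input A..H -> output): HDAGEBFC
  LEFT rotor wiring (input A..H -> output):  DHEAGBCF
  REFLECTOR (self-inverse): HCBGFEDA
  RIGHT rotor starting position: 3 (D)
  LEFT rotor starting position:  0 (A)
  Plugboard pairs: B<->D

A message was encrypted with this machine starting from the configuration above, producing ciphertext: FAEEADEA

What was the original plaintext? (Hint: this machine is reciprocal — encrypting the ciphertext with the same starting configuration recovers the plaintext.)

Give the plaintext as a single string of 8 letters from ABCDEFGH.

Char 1 ('F'): step: R->4, L=0; F->plug->F->R->H->L->F->refl->E->L'->C->R'->H->plug->H
Char 2 ('A'): step: R->5, L=0; A->plug->A->R->E->L->G->refl->D->L'->A->R'->B->plug->D
Char 3 ('E'): step: R->6, L=0; E->plug->E->R->C->L->E->refl->F->L'->H->R'->A->plug->A
Char 4 ('E'): step: R->7, L=0; E->plug->E->R->H->L->F->refl->E->L'->C->R'->G->plug->G
Char 5 ('A'): step: R->0, L->1 (L advanced); A->plug->A->R->H->L->C->refl->B->L'->F->R'->G->plug->G
Char 6 ('D'): step: R->1, L=1; D->plug->B->R->H->L->C->refl->B->L'->F->R'->C->plug->C
Char 7 ('E'): step: R->2, L=1; E->plug->E->R->D->L->F->refl->E->L'->G->R'->A->plug->A
Char 8 ('A'): step: R->3, L=1; A->plug->A->R->D->L->F->refl->E->L'->G->R'->C->plug->C

Answer: HDAGGCAC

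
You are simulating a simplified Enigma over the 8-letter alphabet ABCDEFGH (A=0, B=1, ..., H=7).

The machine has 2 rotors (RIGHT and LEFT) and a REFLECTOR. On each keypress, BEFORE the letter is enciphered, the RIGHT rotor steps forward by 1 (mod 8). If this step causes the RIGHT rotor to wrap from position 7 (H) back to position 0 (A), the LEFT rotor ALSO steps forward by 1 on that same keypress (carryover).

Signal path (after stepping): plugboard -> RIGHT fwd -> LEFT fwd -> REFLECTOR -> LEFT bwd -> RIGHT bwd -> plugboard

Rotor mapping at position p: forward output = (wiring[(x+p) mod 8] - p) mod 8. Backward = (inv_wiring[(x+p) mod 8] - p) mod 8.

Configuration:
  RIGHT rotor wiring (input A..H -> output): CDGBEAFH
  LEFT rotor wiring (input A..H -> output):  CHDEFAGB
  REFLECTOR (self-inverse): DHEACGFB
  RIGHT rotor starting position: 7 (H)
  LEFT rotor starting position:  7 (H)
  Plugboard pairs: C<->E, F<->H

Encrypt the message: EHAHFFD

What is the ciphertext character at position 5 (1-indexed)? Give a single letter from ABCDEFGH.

Char 1 ('E'): step: R->0, L->0 (L advanced); E->plug->C->R->G->L->G->refl->F->L'->E->R'->E->plug->C
Char 2 ('H'): step: R->1, L=0; H->plug->F->R->E->L->F->refl->G->L'->G->R'->G->plug->G
Char 3 ('A'): step: R->2, L=0; A->plug->A->R->E->L->F->refl->G->L'->G->R'->D->plug->D
Char 4 ('H'): step: R->3, L=0; H->plug->F->R->H->L->B->refl->H->L'->B->R'->B->plug->B
Char 5 ('F'): step: R->4, L=0; F->plug->H->R->F->L->A->refl->D->L'->C->R'->G->plug->G

G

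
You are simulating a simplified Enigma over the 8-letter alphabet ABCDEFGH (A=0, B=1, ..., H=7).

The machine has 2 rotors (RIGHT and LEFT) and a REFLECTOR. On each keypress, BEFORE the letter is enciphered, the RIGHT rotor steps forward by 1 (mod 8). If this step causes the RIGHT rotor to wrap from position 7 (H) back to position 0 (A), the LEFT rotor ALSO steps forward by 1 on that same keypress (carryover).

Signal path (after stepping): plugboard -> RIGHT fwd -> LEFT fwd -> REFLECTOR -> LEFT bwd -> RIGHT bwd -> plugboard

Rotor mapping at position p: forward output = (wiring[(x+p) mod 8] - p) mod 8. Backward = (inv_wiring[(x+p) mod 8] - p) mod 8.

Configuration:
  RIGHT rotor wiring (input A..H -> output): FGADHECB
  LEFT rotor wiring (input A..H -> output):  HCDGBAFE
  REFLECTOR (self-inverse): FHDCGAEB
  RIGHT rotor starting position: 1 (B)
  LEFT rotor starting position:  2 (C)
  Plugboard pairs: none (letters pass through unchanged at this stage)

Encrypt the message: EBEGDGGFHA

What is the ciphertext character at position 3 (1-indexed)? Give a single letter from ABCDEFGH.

Char 1 ('E'): step: R->2, L=2; E->plug->E->R->A->L->B->refl->H->L'->C->R'->D->plug->D
Char 2 ('B'): step: R->3, L=2; B->plug->B->R->E->L->D->refl->C->L'->F->R'->H->plug->H
Char 3 ('E'): step: R->4, L=2; E->plug->E->R->B->L->E->refl->G->L'->D->R'->A->plug->A

A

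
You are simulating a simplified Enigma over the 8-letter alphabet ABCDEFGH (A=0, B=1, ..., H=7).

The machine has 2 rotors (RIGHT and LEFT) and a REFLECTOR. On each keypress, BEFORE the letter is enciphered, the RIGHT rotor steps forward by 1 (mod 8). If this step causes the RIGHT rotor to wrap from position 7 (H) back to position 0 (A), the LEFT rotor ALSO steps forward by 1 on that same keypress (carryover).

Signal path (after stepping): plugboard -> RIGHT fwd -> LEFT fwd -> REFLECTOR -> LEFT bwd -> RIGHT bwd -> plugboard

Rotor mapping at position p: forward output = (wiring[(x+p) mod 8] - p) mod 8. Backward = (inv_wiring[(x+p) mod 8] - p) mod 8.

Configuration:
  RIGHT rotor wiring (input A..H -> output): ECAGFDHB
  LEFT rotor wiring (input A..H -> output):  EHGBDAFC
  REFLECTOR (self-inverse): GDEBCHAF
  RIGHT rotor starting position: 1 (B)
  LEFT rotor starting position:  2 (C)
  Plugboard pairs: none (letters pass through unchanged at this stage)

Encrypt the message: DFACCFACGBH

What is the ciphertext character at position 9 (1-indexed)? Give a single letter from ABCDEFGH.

Char 1 ('D'): step: R->2, L=2; D->plug->D->R->B->L->H->refl->F->L'->H->R'->F->plug->F
Char 2 ('F'): step: R->3, L=2; F->plug->F->R->B->L->H->refl->F->L'->H->R'->G->plug->G
Char 3 ('A'): step: R->4, L=2; A->plug->A->R->B->L->H->refl->F->L'->H->R'->B->plug->B
Char 4 ('C'): step: R->5, L=2; C->plug->C->R->E->L->D->refl->B->L'->C->R'->B->plug->B
Char 5 ('C'): step: R->6, L=2; C->plug->C->R->G->L->C->refl->E->L'->A->R'->F->plug->F
Char 6 ('F'): step: R->7, L=2; F->plug->F->R->G->L->C->refl->E->L'->A->R'->H->plug->H
Char 7 ('A'): step: R->0, L->3 (L advanced); A->plug->A->R->E->L->H->refl->F->L'->C->R'->B->plug->B
Char 8 ('C'): step: R->1, L=3; C->plug->C->R->F->L->B->refl->D->L'->H->R'->B->plug->B
Char 9 ('G'): step: R->2, L=3; G->plug->G->R->C->L->F->refl->H->L'->E->R'->B->plug->B

B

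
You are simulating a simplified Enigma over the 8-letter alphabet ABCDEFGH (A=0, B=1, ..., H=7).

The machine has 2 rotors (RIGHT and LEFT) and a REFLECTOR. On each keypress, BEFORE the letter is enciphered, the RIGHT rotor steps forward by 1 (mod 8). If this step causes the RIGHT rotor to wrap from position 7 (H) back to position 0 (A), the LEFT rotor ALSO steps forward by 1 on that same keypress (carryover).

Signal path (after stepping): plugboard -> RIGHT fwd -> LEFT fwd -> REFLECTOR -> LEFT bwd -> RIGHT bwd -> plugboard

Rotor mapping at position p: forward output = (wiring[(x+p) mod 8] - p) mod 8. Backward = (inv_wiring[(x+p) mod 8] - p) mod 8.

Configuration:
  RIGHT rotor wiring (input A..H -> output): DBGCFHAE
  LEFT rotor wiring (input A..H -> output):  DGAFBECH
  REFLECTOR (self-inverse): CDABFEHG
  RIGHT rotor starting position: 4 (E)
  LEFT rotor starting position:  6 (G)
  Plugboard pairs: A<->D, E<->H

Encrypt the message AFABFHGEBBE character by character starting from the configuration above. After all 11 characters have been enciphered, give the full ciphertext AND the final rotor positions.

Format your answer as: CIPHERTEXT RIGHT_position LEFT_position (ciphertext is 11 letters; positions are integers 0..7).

Char 1 ('A'): step: R->5, L=6; A->plug->D->R->G->L->D->refl->B->L'->B->R'->F->plug->F
Char 2 ('F'): step: R->6, L=6; F->plug->F->R->E->L->C->refl->A->L'->D->R'->D->plug->A
Char 3 ('A'): step: R->7, L=6; A->plug->D->R->H->L->G->refl->H->L'->F->R'->A->plug->D
Char 4 ('B'): step: R->0, L->7 (L advanced); B->plug->B->R->B->L->E->refl->F->L'->G->R'->C->plug->C
Char 5 ('F'): step: R->1, L=7; F->plug->F->R->H->L->D->refl->B->L'->D->R'->G->plug->G
Char 6 ('H'): step: R->2, L=7; H->plug->E->R->G->L->F->refl->E->L'->B->R'->G->plug->G
Char 7 ('G'): step: R->3, L=7; G->plug->G->R->G->L->F->refl->E->L'->B->R'->E->plug->H
Char 8 ('E'): step: R->4, L=7; E->plug->H->R->G->L->F->refl->E->L'->B->R'->A->plug->D
Char 9 ('B'): step: R->5, L=7; B->plug->B->R->D->L->B->refl->D->L'->H->R'->C->plug->C
Char 10 ('B'): step: R->6, L=7; B->plug->B->R->G->L->F->refl->E->L'->B->R'->H->plug->E
Char 11 ('E'): step: R->7, L=7; E->plug->H->R->B->L->E->refl->F->L'->G->R'->F->plug->F
Final: ciphertext=FADCGGHDCEF, RIGHT=7, LEFT=7

Answer: FADCGGHDCEF 7 7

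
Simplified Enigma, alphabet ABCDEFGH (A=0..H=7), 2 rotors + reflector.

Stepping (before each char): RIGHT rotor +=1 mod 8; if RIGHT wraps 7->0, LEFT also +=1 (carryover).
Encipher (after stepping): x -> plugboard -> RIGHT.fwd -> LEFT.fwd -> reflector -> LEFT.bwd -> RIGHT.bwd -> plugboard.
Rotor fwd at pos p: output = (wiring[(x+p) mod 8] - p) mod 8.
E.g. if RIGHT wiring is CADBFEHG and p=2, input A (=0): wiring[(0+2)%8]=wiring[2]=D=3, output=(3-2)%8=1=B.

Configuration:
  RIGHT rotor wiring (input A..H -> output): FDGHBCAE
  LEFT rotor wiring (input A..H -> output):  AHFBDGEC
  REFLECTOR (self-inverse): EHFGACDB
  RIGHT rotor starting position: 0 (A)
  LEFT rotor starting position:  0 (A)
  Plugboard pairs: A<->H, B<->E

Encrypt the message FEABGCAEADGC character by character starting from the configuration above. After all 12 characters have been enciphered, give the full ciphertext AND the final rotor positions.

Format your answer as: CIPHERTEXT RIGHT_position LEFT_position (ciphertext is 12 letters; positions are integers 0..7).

Char 1 ('F'): step: R->1, L=0; F->plug->F->R->H->L->C->refl->F->L'->C->R'->A->plug->H
Char 2 ('E'): step: R->2, L=0; E->plug->B->R->F->L->G->refl->D->L'->E->R'->A->plug->H
Char 3 ('A'): step: R->3, L=0; A->plug->H->R->D->L->B->refl->H->L'->B->R'->E->plug->B
Char 4 ('B'): step: R->4, L=0; B->plug->E->R->B->L->H->refl->B->L'->D->R'->H->plug->A
Char 5 ('G'): step: R->5, L=0; G->plug->G->R->C->L->F->refl->C->L'->H->R'->C->plug->C
Char 6 ('C'): step: R->6, L=0; C->plug->C->R->H->L->C->refl->F->L'->C->R'->A->plug->H
Char 7 ('A'): step: R->7, L=0; A->plug->H->R->B->L->H->refl->B->L'->D->R'->G->plug->G
Char 8 ('E'): step: R->0, L->1 (L advanced); E->plug->B->R->D->L->C->refl->F->L'->E->R'->H->plug->A
Char 9 ('A'): step: R->1, L=1; A->plug->H->R->E->L->F->refl->C->L'->D->R'->G->plug->G
Char 10 ('D'): step: R->2, L=1; D->plug->D->R->A->L->G->refl->D->L'->F->R'->B->plug->E
Char 11 ('G'): step: R->3, L=1; G->plug->G->R->A->L->G->refl->D->L'->F->R'->D->plug->D
Char 12 ('C'): step: R->4, L=1; C->plug->C->R->E->L->F->refl->C->L'->D->R'->H->plug->A
Final: ciphertext=HHBACHGAGEDA, RIGHT=4, LEFT=1

Answer: HHBACHGAGEDA 4 1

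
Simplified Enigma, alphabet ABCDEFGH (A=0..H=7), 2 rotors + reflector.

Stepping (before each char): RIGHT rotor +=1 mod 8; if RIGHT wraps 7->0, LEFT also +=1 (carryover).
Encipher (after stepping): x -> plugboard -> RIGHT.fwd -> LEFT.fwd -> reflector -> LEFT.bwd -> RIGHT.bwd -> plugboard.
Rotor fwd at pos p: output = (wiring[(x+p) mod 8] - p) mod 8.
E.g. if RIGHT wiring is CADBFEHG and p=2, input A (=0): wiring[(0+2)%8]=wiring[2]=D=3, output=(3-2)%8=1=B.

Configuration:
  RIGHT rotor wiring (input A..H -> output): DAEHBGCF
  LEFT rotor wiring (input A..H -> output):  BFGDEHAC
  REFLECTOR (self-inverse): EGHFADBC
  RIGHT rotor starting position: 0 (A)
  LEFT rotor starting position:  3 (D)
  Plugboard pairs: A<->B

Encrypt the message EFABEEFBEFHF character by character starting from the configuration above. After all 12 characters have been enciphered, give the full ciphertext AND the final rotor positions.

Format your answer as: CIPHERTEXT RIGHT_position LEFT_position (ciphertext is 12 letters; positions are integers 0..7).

Answer: FCBDFBEHAABD 4 4

Derivation:
Char 1 ('E'): step: R->1, L=3; E->plug->E->R->F->L->G->refl->B->L'->B->R'->F->plug->F
Char 2 ('F'): step: R->2, L=3; F->plug->F->R->D->L->F->refl->D->L'->H->R'->C->plug->C
Char 3 ('A'): step: R->3, L=3; A->plug->B->R->G->L->C->refl->H->L'->E->R'->A->plug->B
Char 4 ('B'): step: R->4, L=3; B->plug->A->R->F->L->G->refl->B->L'->B->R'->D->plug->D
Char 5 ('E'): step: R->5, L=3; E->plug->E->R->D->L->F->refl->D->L'->H->R'->F->plug->F
Char 6 ('E'): step: R->6, L=3; E->plug->E->R->G->L->C->refl->H->L'->E->R'->A->plug->B
Char 7 ('F'): step: R->7, L=3; F->plug->F->R->C->L->E->refl->A->L'->A->R'->E->plug->E
Char 8 ('B'): step: R->0, L->4 (L advanced); B->plug->A->R->D->L->G->refl->B->L'->F->R'->H->plug->H
Char 9 ('E'): step: R->1, L=4; E->plug->E->R->F->L->B->refl->G->L'->D->R'->B->plug->A
Char 10 ('F'): step: R->2, L=4; F->plug->F->R->D->L->G->refl->B->L'->F->R'->B->plug->A
Char 11 ('H'): step: R->3, L=4; H->plug->H->R->B->L->D->refl->F->L'->E->R'->A->plug->B
Char 12 ('F'): step: R->4, L=4; F->plug->F->R->E->L->F->refl->D->L'->B->R'->D->plug->D
Final: ciphertext=FCBDFBEHAABD, RIGHT=4, LEFT=4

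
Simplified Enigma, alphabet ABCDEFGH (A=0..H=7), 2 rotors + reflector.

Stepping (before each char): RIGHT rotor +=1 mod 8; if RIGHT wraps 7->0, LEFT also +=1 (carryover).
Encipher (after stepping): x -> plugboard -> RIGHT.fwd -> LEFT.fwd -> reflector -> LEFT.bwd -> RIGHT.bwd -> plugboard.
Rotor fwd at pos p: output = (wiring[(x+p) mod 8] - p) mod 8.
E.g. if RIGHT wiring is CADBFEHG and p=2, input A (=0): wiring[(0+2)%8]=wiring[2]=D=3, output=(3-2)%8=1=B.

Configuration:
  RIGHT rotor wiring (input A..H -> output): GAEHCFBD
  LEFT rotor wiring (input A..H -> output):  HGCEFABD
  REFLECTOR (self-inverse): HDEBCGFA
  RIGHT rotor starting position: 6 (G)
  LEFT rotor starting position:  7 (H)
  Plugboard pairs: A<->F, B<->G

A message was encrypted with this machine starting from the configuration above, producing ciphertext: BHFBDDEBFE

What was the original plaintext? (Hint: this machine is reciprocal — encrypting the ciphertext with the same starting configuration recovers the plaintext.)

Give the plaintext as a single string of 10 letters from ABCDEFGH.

Answer: AECAGFBACB

Derivation:
Char 1 ('B'): step: R->7, L=7; B->plug->G->R->G->L->B->refl->D->L'->D->R'->F->plug->A
Char 2 ('H'): step: R->0, L->0 (L advanced); H->plug->H->R->D->L->E->refl->C->L'->C->R'->E->plug->E
Char 3 ('F'): step: R->1, L=0; F->plug->A->R->H->L->D->refl->B->L'->G->R'->C->plug->C
Char 4 ('B'): step: R->2, L=0; B->plug->G->R->E->L->F->refl->G->L'->B->R'->F->plug->A
Char 5 ('D'): step: R->3, L=0; D->plug->D->R->G->L->B->refl->D->L'->H->R'->B->plug->G
Char 6 ('D'): step: R->4, L=0; D->plug->D->R->H->L->D->refl->B->L'->G->R'->A->plug->F
Char 7 ('E'): step: R->5, L=0; E->plug->E->R->D->L->E->refl->C->L'->C->R'->G->plug->B
Char 8 ('B'): step: R->6, L=0; B->plug->G->R->E->L->F->refl->G->L'->B->R'->F->plug->A
Char 9 ('F'): step: R->7, L=0; F->plug->A->R->E->L->F->refl->G->L'->B->R'->C->plug->C
Char 10 ('E'): step: R->0, L->1 (L advanced); E->plug->E->R->C->L->D->refl->B->L'->B->R'->G->plug->B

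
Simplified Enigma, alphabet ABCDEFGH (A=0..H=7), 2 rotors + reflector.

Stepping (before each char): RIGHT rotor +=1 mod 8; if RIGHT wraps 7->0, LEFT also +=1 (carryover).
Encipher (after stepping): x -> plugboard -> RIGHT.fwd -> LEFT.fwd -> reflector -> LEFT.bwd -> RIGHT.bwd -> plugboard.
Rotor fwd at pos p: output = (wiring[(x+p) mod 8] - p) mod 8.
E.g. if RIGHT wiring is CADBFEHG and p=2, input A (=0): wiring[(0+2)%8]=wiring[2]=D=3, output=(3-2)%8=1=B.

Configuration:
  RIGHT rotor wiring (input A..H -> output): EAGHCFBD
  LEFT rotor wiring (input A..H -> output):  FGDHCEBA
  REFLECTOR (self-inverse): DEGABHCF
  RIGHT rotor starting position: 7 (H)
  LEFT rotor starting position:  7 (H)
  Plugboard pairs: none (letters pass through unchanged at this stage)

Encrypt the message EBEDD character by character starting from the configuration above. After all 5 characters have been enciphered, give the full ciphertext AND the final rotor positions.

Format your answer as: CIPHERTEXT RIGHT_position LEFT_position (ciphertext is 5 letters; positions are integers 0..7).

Char 1 ('E'): step: R->0, L->0 (L advanced); E->plug->E->R->C->L->D->refl->A->L'->H->R'->D->plug->D
Char 2 ('B'): step: R->1, L=0; B->plug->B->R->F->L->E->refl->B->L'->G->R'->C->plug->C
Char 3 ('E'): step: R->2, L=0; E->plug->E->R->H->L->A->refl->D->L'->C->R'->G->plug->G
Char 4 ('D'): step: R->3, L=0; D->plug->D->R->G->L->B->refl->E->L'->F->R'->G->plug->G
Char 5 ('D'): step: R->4, L=0; D->plug->D->R->H->L->A->refl->D->L'->C->R'->G->plug->G
Final: ciphertext=DCGGG, RIGHT=4, LEFT=0

Answer: DCGGG 4 0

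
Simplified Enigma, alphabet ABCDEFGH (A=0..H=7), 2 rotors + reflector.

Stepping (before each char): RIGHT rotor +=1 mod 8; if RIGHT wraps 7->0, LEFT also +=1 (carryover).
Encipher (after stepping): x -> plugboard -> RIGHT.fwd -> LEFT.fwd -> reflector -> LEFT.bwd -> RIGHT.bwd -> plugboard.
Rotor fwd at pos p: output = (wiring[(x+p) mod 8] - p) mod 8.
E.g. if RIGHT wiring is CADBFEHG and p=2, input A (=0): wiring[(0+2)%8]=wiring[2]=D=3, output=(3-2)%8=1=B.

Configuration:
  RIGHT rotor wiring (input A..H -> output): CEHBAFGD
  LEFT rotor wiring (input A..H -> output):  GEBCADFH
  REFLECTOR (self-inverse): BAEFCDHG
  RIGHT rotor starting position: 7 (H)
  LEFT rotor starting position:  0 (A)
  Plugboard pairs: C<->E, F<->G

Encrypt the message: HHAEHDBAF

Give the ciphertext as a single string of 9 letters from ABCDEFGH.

Char 1 ('H'): step: R->0, L->1 (L advanced); H->plug->H->R->D->L->H->refl->G->L'->G->R'->G->plug->F
Char 2 ('H'): step: R->1, L=1; H->plug->H->R->B->L->A->refl->B->L'->C->R'->G->plug->F
Char 3 ('A'): step: R->2, L=1; A->plug->A->R->F->L->E->refl->C->L'->E->R'->E->plug->C
Char 4 ('E'): step: R->3, L=1; E->plug->C->R->C->L->B->refl->A->L'->B->R'->G->plug->F
Char 5 ('H'): step: R->4, L=1; H->plug->H->R->F->L->E->refl->C->L'->E->R'->A->plug->A
Char 6 ('D'): step: R->5, L=1; D->plug->D->R->F->L->E->refl->C->L'->E->R'->G->plug->F
Char 7 ('B'): step: R->6, L=1; B->plug->B->R->F->L->E->refl->C->L'->E->R'->C->plug->E
Char 8 ('A'): step: R->7, L=1; A->plug->A->R->E->L->C->refl->E->L'->F->R'->C->plug->E
Char 9 ('F'): step: R->0, L->2 (L advanced); F->plug->G->R->G->L->E->refl->C->L'->H->R'->C->plug->E

Answer: FFCFAFEEE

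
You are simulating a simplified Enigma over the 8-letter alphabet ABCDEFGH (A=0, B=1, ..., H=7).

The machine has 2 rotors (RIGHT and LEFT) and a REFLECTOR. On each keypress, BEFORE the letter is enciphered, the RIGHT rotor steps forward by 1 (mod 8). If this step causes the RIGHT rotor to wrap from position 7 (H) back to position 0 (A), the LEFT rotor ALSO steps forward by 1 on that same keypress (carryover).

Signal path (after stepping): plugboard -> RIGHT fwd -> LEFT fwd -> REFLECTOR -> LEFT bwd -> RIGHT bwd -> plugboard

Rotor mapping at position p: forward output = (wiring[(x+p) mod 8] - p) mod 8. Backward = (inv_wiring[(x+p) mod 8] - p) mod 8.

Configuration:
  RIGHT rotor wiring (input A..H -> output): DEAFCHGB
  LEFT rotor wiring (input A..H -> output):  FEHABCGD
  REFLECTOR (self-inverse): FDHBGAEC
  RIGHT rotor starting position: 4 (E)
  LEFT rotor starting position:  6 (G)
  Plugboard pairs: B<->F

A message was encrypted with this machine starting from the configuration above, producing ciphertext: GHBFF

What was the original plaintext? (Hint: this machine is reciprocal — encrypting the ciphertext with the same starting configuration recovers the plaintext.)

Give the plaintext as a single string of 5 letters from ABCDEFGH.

Answer: FAHGB

Derivation:
Char 1 ('G'): step: R->5, L=6; G->plug->G->R->A->L->A->refl->F->L'->B->R'->B->plug->F
Char 2 ('H'): step: R->6, L=6; H->plug->H->R->B->L->F->refl->A->L'->A->R'->A->plug->A
Char 3 ('B'): step: R->7, L=6; B->plug->F->R->D->L->G->refl->E->L'->H->R'->H->plug->H
Char 4 ('F'): step: R->0, L->7 (L advanced); F->plug->B->R->E->L->B->refl->D->L'->G->R'->G->plug->G
Char 5 ('F'): step: R->1, L=7; F->plug->B->R->H->L->H->refl->C->L'->F->R'->F->plug->B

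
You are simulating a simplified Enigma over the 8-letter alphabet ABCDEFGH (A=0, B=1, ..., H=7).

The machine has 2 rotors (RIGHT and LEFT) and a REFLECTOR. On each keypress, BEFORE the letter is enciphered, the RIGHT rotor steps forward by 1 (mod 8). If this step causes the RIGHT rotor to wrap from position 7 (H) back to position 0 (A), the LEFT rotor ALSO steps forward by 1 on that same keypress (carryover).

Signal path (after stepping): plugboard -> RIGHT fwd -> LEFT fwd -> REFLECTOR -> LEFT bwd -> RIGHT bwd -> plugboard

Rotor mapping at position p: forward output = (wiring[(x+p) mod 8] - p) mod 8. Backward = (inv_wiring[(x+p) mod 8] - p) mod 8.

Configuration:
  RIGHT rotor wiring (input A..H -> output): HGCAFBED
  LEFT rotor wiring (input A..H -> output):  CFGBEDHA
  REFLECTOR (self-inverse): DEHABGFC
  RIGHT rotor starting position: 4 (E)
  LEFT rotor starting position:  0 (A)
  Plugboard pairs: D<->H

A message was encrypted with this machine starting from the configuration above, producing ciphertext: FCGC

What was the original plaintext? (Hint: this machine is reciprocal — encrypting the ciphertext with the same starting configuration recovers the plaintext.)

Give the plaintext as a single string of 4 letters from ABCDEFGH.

Answer: BFED

Derivation:
Char 1 ('F'): step: R->5, L=0; F->plug->F->R->F->L->D->refl->A->L'->H->R'->B->plug->B
Char 2 ('C'): step: R->6, L=0; C->plug->C->R->B->L->F->refl->G->L'->C->R'->F->plug->F
Char 3 ('G'): step: R->7, L=0; G->plug->G->R->C->L->G->refl->F->L'->B->R'->E->plug->E
Char 4 ('C'): step: R->0, L->1 (L advanced); C->plug->C->R->C->L->A->refl->D->L'->D->R'->H->plug->D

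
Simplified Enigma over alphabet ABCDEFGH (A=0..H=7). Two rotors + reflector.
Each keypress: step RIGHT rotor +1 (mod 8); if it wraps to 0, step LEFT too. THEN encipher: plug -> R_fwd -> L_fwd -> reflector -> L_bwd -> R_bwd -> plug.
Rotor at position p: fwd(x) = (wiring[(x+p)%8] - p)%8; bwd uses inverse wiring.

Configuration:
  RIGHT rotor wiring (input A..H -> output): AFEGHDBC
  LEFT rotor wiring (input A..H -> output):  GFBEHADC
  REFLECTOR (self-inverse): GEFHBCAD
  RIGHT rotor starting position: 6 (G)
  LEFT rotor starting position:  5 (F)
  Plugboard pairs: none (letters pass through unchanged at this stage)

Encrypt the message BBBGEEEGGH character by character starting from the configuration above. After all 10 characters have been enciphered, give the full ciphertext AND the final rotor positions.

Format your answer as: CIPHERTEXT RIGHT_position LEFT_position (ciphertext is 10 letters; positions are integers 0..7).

Char 1 ('B'): step: R->7, L=5; B->plug->B->R->B->L->G->refl->A->L'->E->R'->G->plug->G
Char 2 ('B'): step: R->0, L->6 (L advanced); B->plug->B->R->F->L->G->refl->A->L'->C->R'->H->plug->H
Char 3 ('B'): step: R->1, L=6; B->plug->B->R->D->L->H->refl->D->L'->E->R'->A->plug->A
Char 4 ('G'): step: R->2, L=6; G->plug->G->R->G->L->B->refl->E->L'->B->R'->D->plug->D
Char 5 ('E'): step: R->3, L=6; E->plug->E->R->H->L->C->refl->F->L'->A->R'->C->plug->C
Char 6 ('E'): step: R->4, L=6; E->plug->E->R->E->L->D->refl->H->L'->D->R'->A->plug->A
Char 7 ('E'): step: R->5, L=6; E->plug->E->R->A->L->F->refl->C->L'->H->R'->F->plug->F
Char 8 ('G'): step: R->6, L=6; G->plug->G->R->B->L->E->refl->B->L'->G->R'->E->plug->E
Char 9 ('G'): step: R->7, L=6; G->plug->G->R->E->L->D->refl->H->L'->D->R'->A->plug->A
Char 10 ('H'): step: R->0, L->7 (L advanced); H->plug->H->R->C->L->G->refl->A->L'->F->R'->B->plug->B
Final: ciphertext=GHADCAFEAB, RIGHT=0, LEFT=7

Answer: GHADCAFEAB 0 7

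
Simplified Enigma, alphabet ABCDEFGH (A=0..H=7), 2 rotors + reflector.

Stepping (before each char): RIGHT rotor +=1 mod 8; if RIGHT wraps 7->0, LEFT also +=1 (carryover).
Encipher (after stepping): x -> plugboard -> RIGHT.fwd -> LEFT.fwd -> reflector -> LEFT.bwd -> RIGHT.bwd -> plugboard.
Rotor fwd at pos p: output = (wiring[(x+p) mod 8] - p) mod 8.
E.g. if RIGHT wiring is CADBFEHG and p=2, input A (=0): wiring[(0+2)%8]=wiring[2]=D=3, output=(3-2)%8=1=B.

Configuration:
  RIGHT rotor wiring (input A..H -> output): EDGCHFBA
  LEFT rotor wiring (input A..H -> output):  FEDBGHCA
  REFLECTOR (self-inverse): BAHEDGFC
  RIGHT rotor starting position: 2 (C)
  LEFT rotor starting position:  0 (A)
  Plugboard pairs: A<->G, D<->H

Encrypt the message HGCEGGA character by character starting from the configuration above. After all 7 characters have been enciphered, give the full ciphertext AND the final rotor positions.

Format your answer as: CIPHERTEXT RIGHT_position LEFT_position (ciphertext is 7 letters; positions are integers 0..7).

Answer: EFHFDBF 1 1

Derivation:
Char 1 ('H'): step: R->3, L=0; H->plug->D->R->G->L->C->refl->H->L'->F->R'->E->plug->E
Char 2 ('G'): step: R->4, L=0; G->plug->A->R->D->L->B->refl->A->L'->H->R'->F->plug->F
Char 3 ('C'): step: R->5, L=0; C->plug->C->R->D->L->B->refl->A->L'->H->R'->D->plug->H
Char 4 ('E'): step: R->6, L=0; E->plug->E->R->A->L->F->refl->G->L'->E->R'->F->plug->F
Char 5 ('G'): step: R->7, L=0; G->plug->A->R->B->L->E->refl->D->L'->C->R'->H->plug->D
Char 6 ('G'): step: R->0, L->1 (L advanced); G->plug->A->R->E->L->G->refl->F->L'->D->R'->B->plug->B
Char 7 ('A'): step: R->1, L=1; A->plug->G->R->H->L->E->refl->D->L'->A->R'->F->plug->F
Final: ciphertext=EFHFDBF, RIGHT=1, LEFT=1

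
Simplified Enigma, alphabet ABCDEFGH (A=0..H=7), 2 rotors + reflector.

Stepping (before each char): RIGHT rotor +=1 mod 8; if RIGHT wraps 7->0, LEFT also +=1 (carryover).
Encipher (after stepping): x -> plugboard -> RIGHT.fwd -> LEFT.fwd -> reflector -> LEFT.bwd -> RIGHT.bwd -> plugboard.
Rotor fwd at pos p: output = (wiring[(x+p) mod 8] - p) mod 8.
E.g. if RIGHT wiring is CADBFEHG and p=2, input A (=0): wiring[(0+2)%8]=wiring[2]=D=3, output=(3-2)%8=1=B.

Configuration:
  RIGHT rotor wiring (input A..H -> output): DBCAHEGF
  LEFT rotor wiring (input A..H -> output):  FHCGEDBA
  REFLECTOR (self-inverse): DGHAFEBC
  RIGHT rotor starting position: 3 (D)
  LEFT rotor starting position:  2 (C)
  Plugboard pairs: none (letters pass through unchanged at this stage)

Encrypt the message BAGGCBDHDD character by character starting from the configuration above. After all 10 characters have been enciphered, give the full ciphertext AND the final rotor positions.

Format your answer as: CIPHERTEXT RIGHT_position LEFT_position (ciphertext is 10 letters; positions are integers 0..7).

Char 1 ('B'): step: R->4, L=2; B->plug->B->R->A->L->A->refl->D->L'->G->R'->G->plug->G
Char 2 ('A'): step: R->5, L=2; A->plug->A->R->H->L->F->refl->E->L'->B->R'->B->plug->B
Char 3 ('G'): step: R->6, L=2; G->plug->G->R->B->L->E->refl->F->L'->H->R'->B->plug->B
Char 4 ('G'): step: R->7, L=2; G->plug->G->R->F->L->G->refl->B->L'->D->R'->D->plug->D
Char 5 ('C'): step: R->0, L->3 (L advanced); C->plug->C->R->C->L->A->refl->D->L'->A->R'->D->plug->D
Char 6 ('B'): step: R->1, L=3; B->plug->B->R->B->L->B->refl->G->L'->D->R'->E->plug->E
Char 7 ('D'): step: R->2, L=3; D->plug->D->R->C->L->A->refl->D->L'->A->R'->A->plug->A
Char 8 ('H'): step: R->3, L=3; H->plug->H->R->H->L->H->refl->C->L'->F->R'->A->plug->A
Char 9 ('D'): step: R->4, L=3; D->plug->D->R->B->L->B->refl->G->L'->D->R'->A->plug->A
Char 10 ('D'): step: R->5, L=3; D->plug->D->R->G->L->E->refl->F->L'->E->R'->E->plug->E
Final: ciphertext=GBBDDEAAAE, RIGHT=5, LEFT=3

Answer: GBBDDEAAAE 5 3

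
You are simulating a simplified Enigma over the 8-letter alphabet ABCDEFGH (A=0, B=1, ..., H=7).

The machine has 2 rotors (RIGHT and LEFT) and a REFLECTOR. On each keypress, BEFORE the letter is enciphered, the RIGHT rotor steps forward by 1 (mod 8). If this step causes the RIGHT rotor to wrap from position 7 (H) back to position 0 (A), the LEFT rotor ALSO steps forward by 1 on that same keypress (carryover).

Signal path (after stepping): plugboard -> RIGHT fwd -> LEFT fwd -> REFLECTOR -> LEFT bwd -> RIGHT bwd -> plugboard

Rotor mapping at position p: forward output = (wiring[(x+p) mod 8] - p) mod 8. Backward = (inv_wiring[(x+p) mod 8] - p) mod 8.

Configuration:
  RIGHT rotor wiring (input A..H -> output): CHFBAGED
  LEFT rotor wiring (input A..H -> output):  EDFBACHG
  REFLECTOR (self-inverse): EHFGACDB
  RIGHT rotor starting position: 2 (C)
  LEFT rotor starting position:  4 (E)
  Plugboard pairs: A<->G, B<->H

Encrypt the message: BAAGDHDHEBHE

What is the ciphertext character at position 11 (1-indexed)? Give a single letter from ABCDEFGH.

Char 1 ('B'): step: R->3, L=4; B->plug->H->R->C->L->D->refl->G->L'->B->R'->D->plug->D
Char 2 ('A'): step: R->4, L=4; A->plug->G->R->B->L->G->refl->D->L'->C->R'->B->plug->H
Char 3 ('A'): step: R->5, L=4; A->plug->G->R->E->L->A->refl->E->L'->A->R'->F->plug->F
Char 4 ('G'): step: R->6, L=4; G->plug->A->R->G->L->B->refl->H->L'->F->R'->B->plug->H
Char 5 ('D'): step: R->7, L=4; D->plug->D->R->G->L->B->refl->H->L'->F->R'->H->plug->B
Char 6 ('H'): step: R->0, L->5 (L advanced); H->plug->B->R->H->L->D->refl->G->L'->E->R'->G->plug->A
Char 7 ('D'): step: R->1, L=5; D->plug->D->R->H->L->D->refl->G->L'->E->R'->B->plug->H
Char 8 ('H'): step: R->2, L=5; H->plug->B->R->H->L->D->refl->G->L'->E->R'->D->plug->D
Char 9 ('E'): step: R->3, L=5; E->plug->E->R->A->L->F->refl->C->L'->B->R'->D->plug->D
Char 10 ('B'): step: R->4, L=5; B->plug->H->R->F->L->A->refl->E->L'->G->R'->E->plug->E
Char 11 ('H'): step: R->5, L=5; H->plug->B->R->H->L->D->refl->G->L'->E->R'->G->plug->A

A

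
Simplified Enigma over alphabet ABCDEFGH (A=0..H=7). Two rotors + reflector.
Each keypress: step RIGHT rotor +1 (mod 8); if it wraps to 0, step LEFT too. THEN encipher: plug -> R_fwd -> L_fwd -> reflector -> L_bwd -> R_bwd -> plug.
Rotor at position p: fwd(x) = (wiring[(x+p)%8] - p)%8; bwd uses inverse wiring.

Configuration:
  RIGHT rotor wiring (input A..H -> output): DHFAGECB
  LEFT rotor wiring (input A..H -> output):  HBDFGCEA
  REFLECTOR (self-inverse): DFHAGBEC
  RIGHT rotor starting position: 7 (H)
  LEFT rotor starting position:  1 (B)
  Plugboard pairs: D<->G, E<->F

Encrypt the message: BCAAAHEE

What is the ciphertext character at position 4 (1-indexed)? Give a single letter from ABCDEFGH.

Char 1 ('B'): step: R->0, L->2 (L advanced); B->plug->B->R->H->L->H->refl->C->L'->E->R'->F->plug->E
Char 2 ('C'): step: R->1, L=2; C->plug->C->R->H->L->H->refl->C->L'->E->R'->B->plug->B
Char 3 ('A'): step: R->2, L=2; A->plug->A->R->D->L->A->refl->D->L'->B->R'->G->plug->D
Char 4 ('A'): step: R->3, L=2; A->plug->A->R->F->L->G->refl->E->L'->C->R'->H->plug->H

H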